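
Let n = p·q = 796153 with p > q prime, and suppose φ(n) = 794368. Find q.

857

φ(n) = (p−1)(q−1) = n − (p+q) + 1, so p + q = 796153 − 794368 + 1 = 1786.
p and q are the roots of t² − 1786t + 796153 = 0.
Discriminant: 1786² − 4·796153 = 3189796 − 3184612 = 5184; √5184 = 72.
q = (1786 − 72)/2 = 857, p = (1786 + 72)/2 = 929.
Check: 857 · 929 = 796153.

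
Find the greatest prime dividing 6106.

71

6106 = 2 · 3053
3053 = 43 · 71
71 is prime.
So 6106 = 2 · 43 · 71; the largest prime factor is 71.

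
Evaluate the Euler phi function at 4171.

Factor: 4171 = 43 · 97.
φ(4171) = (43−1) · (97−1) = 42 · 96 = 4032.

4032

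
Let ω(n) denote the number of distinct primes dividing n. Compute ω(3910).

4

3910 = 2 · 1955
1955 = 5 · 391
391 = 17 · 23
3910 = 2 · 5 · 17 · 23, which has 4 distinct prime factors.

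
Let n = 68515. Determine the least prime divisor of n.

68515 is odd.
Digit sum 25, not divisible by 3.
Ends in 5: divisible by 5.

5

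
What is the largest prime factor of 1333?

43

1333 = 31 · 43
43 is prime.
So 1333 = 31 · 43; the largest prime factor is 43.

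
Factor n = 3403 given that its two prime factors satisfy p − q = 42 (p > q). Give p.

Since p = q + 42, we have 3403 = q(q + 42), so q² + 42q − 3403 = 0.
Discriminant: 42² + 4·3403 = 1764 + 13612 = 15376; √15376 = 124.
q = (−42 + 124)/2 = 41, and p = q + 42 = 83.
Check: 41 · 83 = 3403.

83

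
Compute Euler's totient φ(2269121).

Factor: 2269121 = 97 · 149 · 157.
φ(2269121) = (97−1) · (149−1) · (157−1) = 96 · 148 · 156 = 2216448.

2216448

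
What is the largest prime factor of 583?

583 = 11 · 53
53 is prime.
So 583 = 11 · 53; the largest prime factor is 53.

53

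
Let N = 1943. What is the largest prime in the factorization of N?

1943 = 29 · 67
67 is prime.
So 1943 = 29 · 67; the largest prime factor is 67.

67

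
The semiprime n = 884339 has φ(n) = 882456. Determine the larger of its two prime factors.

φ(n) = (p−1)(q−1) = n − (p+q) + 1, so p + q = 884339 − 882456 + 1 = 1884.
p and q are the roots of t² − 1884t + 884339 = 0.
Discriminant: 1884² − 4·884339 = 3549456 − 3537356 = 12100; √12100 = 110.
q = (1884 − 110)/2 = 887, p = (1884 + 110)/2 = 997.
Check: 887 · 997 = 884339.

997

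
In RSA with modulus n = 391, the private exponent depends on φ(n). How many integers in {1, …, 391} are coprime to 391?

Factor: 391 = 17 · 23.
φ(391) = (17−1) · (23−1) = 16 · 22 = 352.

352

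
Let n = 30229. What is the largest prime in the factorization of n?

43

30229 = 19 · 1591
1591 = 37 · 43
43 is prime.
So 30229 = 19 · 37 · 43; the largest prime factor is 43.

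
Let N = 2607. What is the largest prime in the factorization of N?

2607 = 3 · 869
869 = 11 · 79
79 is prime.
So 2607 = 3 · 11 · 79; the largest prime factor is 79.

79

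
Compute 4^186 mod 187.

4^1 ≡ 4 (mod 187)
4^2 ≡ 4^2 = 16 ≡ 16 (mod 187)
4^4 ≡ 16^2 = 256 ≡ 69 (mod 187)
4^8 ≡ 69^2 = 4761 ≡ 86 (mod 187)
4^16 ≡ 86^2 = 7396 ≡ 103 (mod 187)
4^32 ≡ 103^2 = 10609 ≡ 137 (mod 187)
4^64 ≡ 137^2 = 18769 ≡ 69 (mod 187)
4^128 ≡ 69^2 = 4761 ≡ 86 (mod 187)
186 = 128 + 32 + 16 + 8 + 2 in binary powers of 2.
So 4^186 ≡ 86 · 137 · 103 · 86 · 16 ≡ 169 (mod 187).
Since 169 ≠ 1, base 4 is a Fermat witness: 187 is composite.

169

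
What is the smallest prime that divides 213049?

213049 is odd.
Digit sum 19, not divisible by 3.
Ends in 9: not divisible by 5.
7: 213049 = 7·30435 + 4
11: 213049 = 11·19368 + 1
13: 213049 = 13·16388 + 5
17: 213049 = 17·12532 + 5
19: 213049 = 19·11213 + 2
23: 213049 = 23·9263

23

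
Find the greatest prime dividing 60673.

83

60673 = 17 · 3569
3569 = 43 · 83
83 is prime.
So 60673 = 17 · 43 · 83; the largest prime factor is 83.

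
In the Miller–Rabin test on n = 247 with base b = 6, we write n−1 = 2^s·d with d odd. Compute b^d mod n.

247 − 1 = 246 = 2^1 · 123, so d = 123.
6^1 ≡ 6 (mod 247)
6^2 ≡ 6^2 = 36 ≡ 36 (mod 247)
6^4 ≡ 36^2 = 1296 ≡ 61 (mod 247)
6^8 ≡ 61^2 = 3721 ≡ 16 (mod 247)
6^16 ≡ 16^2 = 256 ≡ 9 (mod 247)
6^32 ≡ 9^2 = 81 ≡ 81 (mod 247)
6^64 ≡ 81^2 = 6561 ≡ 139 (mod 247)
123 = 64 + 32 + 16 + 8 + 2 + 1 in binary powers of 2.
So 6^123 ≡ 139 · 81 · 9 · 16 · 36 · 6 ≡ 125 (mod 247).
Squaring chain: 125; never reaches −1, so base 6 is a Miller–Rabin witness that 247 is composite.

125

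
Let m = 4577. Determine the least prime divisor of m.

23

4577 is odd.
Digit sum 23, not divisible by 3.
Ends in 7: not divisible by 5.
7: 4577 = 7·653 + 6
11: 4577 = 11·416 + 1
13: 4577 = 13·352 + 1
17: 4577 = 17·269 + 4
19: 4577 = 19·240 + 17
23: 4577 = 23·199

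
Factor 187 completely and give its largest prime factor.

17

187 = 11 · 17
17 is prime.
So 187 = 11 · 17; the largest prime factor is 17.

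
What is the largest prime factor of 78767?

78767 = 13 · 6059
6059 = 73 · 83
83 is prime.
So 78767 = 13 · 73 · 83; the largest prime factor is 83.

83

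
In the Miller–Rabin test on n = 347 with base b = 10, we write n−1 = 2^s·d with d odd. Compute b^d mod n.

347 − 1 = 346 = 2^1 · 173, so d = 173.
10^1 ≡ 10 (mod 347)
10^2 ≡ 10^2 = 100 ≡ 100 (mod 347)
10^4 ≡ 100^2 = 10000 ≡ 284 (mod 347)
10^8 ≡ 284^2 = 80656 ≡ 152 (mod 347)
10^16 ≡ 152^2 = 23104 ≡ 202 (mod 347)
10^32 ≡ 202^2 = 40804 ≡ 205 (mod 347)
10^64 ≡ 205^2 = 42025 ≡ 38 (mod 347)
10^128 ≡ 38^2 = 1444 ≡ 56 (mod 347)
173 = 128 + 32 + 8 + 4 + 1 in binary powers of 2.
So 10^173 ≡ 56 · 205 · 152 · 284 · 10 ≡ 1 (mod 347).
Since 10^d ≡ 1 (mod 347), base 10 does not prove 347 composite.

1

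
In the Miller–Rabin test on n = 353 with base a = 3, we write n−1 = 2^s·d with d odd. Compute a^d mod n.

294

353 − 1 = 352 = 2^5 · 11, so d = 11.
3^1 ≡ 3 (mod 353)
3^2 ≡ 3^2 = 9 ≡ 9 (mod 353)
3^4 ≡ 9^2 = 81 ≡ 81 (mod 353)
3^8 ≡ 81^2 = 6561 ≡ 207 (mod 353)
11 = 8 + 2 + 1 in binary powers of 2.
So 3^11 ≡ 207 · 9 · 3 ≡ 294 (mod 353).
Squaring chain: 294 → 304 → 283 → 311 → 352; reaches −1, so base 3 does not prove 353 composite.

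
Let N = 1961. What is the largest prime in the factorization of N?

53

1961 = 37 · 53
53 is prime.
So 1961 = 37 · 53; the largest prime factor is 53.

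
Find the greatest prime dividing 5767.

5767 = 73 · 79
79 is prime.
So 5767 = 73 · 79; the largest prime factor is 79.

79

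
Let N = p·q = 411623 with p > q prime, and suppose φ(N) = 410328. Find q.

φ(n) = (p−1)(q−1) = n − (p+q) + 1, so p + q = 411623 − 410328 + 1 = 1296.
p and q are the roots of t² − 1296t + 411623 = 0.
Discriminant: 1296² − 4·411623 = 1679616 − 1646492 = 33124; √33124 = 182.
q = (1296 − 182)/2 = 557, p = (1296 + 182)/2 = 739.
Check: 557 · 739 = 411623.

557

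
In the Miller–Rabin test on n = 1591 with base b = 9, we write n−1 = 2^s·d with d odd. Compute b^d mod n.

322

1591 − 1 = 1590 = 2^1 · 795, so d = 795.
9^1 ≡ 9 (mod 1591)
9^2 ≡ 9^2 = 81 ≡ 81 (mod 1591)
9^4 ≡ 81^2 = 6561 ≡ 197 (mod 1591)
9^8 ≡ 197^2 = 38809 ≡ 625 (mod 1591)
9^16 ≡ 625^2 = 390625 ≡ 830 (mod 1591)
9^32 ≡ 830^2 = 688900 ≡ 1588 (mod 1591)
9^64 ≡ 1588^2 = 2521744 ≡ 9 (mod 1591)
9^128 ≡ 9^2 = 81 ≡ 81 (mod 1591)
9^256 ≡ 81^2 = 6561 ≡ 197 (mod 1591)
9^512 ≡ 197^2 = 38809 ≡ 625 (mod 1591)
795 = 512 + 256 + 16 + 8 + 2 + 1 in binary powers of 2.
So 9^795 ≡ 625 · 197 · 830 · 625 · 81 · 9 ≡ 322 (mod 1591).
Squaring chain: 322; never reaches −1, so base 9 is a Miller–Rabin witness that 1591 is composite.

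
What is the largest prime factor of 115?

115 = 5 · 23
23 is prime.
So 115 = 5 · 23; the largest prime factor is 23.

23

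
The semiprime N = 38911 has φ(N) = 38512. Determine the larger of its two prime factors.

233

φ(n) = (p−1)(q−1) = n − (p+q) + 1, so p + q = 38911 − 38512 + 1 = 400.
p and q are the roots of t² − 400t + 38911 = 0.
Discriminant: 400² − 4·38911 = 160000 − 155644 = 4356; √4356 = 66.
q = (400 − 66)/2 = 167, p = (400 + 66)/2 = 233.
Check: 167 · 233 = 38911.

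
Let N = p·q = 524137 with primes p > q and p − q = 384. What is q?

Since p = q + 384, we have 524137 = q(q + 384), so q² + 384q − 524137 = 0.
Discriminant: 384² + 4·524137 = 147456 + 2096548 = 2244004; √2244004 = 1498.
q = (−384 + 1498)/2 = 557, and p = q + 384 = 941.
Check: 557 · 941 = 524137.

557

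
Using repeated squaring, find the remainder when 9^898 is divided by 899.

9^1 ≡ 9 (mod 899)
9^2 ≡ 9^2 = 81 ≡ 81 (mod 899)
9^4 ≡ 81^2 = 6561 ≡ 268 (mod 899)
9^8 ≡ 268^2 = 71824 ≡ 803 (mod 899)
9^16 ≡ 803^2 = 644809 ≡ 226 (mod 899)
9^32 ≡ 226^2 = 51076 ≡ 732 (mod 899)
9^64 ≡ 732^2 = 535824 ≡ 20 (mod 899)
9^128 ≡ 20^2 = 400 ≡ 400 (mod 899)
9^256 ≡ 400^2 = 160000 ≡ 877 (mod 899)
9^512 ≡ 877^2 = 769129 ≡ 484 (mod 899)
898 = 512 + 256 + 128 + 2 in binary powers of 2.
So 9^898 ≡ 484 · 877 · 400 · 81 ≡ 545 (mod 899).
Since 545 ≠ 1, base 9 is a Fermat witness: 899 is composite.

545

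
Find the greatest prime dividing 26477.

83

26477 = 11 · 2407
2407 = 29 · 83
83 is prime.
So 26477 = 11 · 29 · 83; the largest prime factor is 83.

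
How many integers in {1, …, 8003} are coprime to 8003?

Factor: 8003 = 53 · 151.
φ(8003) = (53−1) · (151−1) = 52 · 150 = 7800.

7800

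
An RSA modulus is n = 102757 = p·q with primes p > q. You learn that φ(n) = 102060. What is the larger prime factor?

487

φ(n) = (p−1)(q−1) = n − (p+q) + 1, so p + q = 102757 − 102060 + 1 = 698.
p and q are the roots of t² − 698t + 102757 = 0.
Discriminant: 698² − 4·102757 = 487204 − 411028 = 76176; √76176 = 276.
q = (698 − 276)/2 = 211, p = (698 + 276)/2 = 487.
Check: 211 · 487 = 102757.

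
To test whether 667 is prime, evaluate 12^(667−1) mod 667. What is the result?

492

12^1 ≡ 12 (mod 667)
12^2 ≡ 12^2 = 144 ≡ 144 (mod 667)
12^4 ≡ 144^2 = 20736 ≡ 59 (mod 667)
12^8 ≡ 59^2 = 3481 ≡ 146 (mod 667)
12^16 ≡ 146^2 = 21316 ≡ 639 (mod 667)
12^32 ≡ 639^2 = 408321 ≡ 117 (mod 667)
12^64 ≡ 117^2 = 13689 ≡ 349 (mod 667)
12^128 ≡ 349^2 = 121801 ≡ 407 (mod 667)
12^256 ≡ 407^2 = 165649 ≡ 233 (mod 667)
12^512 ≡ 233^2 = 54289 ≡ 262 (mod 667)
666 = 512 + 128 + 16 + 8 + 2 in binary powers of 2.
So 12^666 ≡ 262 · 407 · 639 · 146 · 144 ≡ 492 (mod 667).
Since 492 ≠ 1, base 12 is a Fermat witness: 667 is composite.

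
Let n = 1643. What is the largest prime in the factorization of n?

1643 = 31 · 53
53 is prime.
So 1643 = 31 · 53; the largest prime factor is 53.

53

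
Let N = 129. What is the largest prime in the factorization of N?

129 = 3 · 43
43 is prime.
So 129 = 3 · 43; the largest prime factor is 43.

43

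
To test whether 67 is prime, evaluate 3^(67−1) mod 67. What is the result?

1

3^1 ≡ 3 (mod 67)
3^2 ≡ 3^2 = 9 ≡ 9 (mod 67)
3^4 ≡ 9^2 = 81 ≡ 14 (mod 67)
3^8 ≡ 14^2 = 196 ≡ 62 (mod 67)
3^16 ≡ 62^2 = 3844 ≡ 25 (mod 67)
3^32 ≡ 25^2 = 625 ≡ 22 (mod 67)
3^64 ≡ 22^2 = 484 ≡ 15 (mod 67)
66 = 64 + 2 in binary powers of 2.
So 3^66 ≡ 15 · 9 ≡ 1 (mod 67).
Since the result is 1, base 3 gives no evidence that 67 is composite.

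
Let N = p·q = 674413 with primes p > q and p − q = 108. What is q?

Since p = q + 108, we have 674413 = q(q + 108), so q² + 108q − 674413 = 0.
Discriminant: 108² + 4·674413 = 11664 + 2697652 = 2709316; √2709316 = 1646.
q = (−108 + 1646)/2 = 769, and p = q + 108 = 877.
Check: 769 · 877 = 674413.

769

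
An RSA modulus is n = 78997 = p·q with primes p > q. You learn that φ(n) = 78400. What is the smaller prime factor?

197

φ(n) = (p−1)(q−1) = n − (p+q) + 1, so p + q = 78997 − 78400 + 1 = 598.
p and q are the roots of t² − 598t + 78997 = 0.
Discriminant: 598² − 4·78997 = 357604 − 315988 = 41616; √41616 = 204.
q = (598 − 204)/2 = 197, p = (598 + 204)/2 = 401.
Check: 197 · 401 = 78997.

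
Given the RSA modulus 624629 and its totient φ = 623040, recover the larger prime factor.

φ(n) = (p−1)(q−1) = n − (p+q) + 1, so p + q = 624629 − 623040 + 1 = 1590.
p and q are the roots of t² − 1590t + 624629 = 0.
Discriminant: 1590² − 4·624629 = 2528100 − 2498516 = 29584; √29584 = 172.
q = (1590 − 172)/2 = 709, p = (1590 + 172)/2 = 881.
Check: 709 · 881 = 624629.

881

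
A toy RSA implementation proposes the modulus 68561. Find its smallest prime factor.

17

68561 is odd.
Digit sum 26, not divisible by 3.
Ends in 1: not divisible by 5.
7: 68561 = 7·9794 + 3
11: 68561 = 11·6232 + 9
13: 68561 = 13·5273 + 12
17: 68561 = 17·4033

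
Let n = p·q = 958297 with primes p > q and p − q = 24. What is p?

Since p = q + 24, we have 958297 = q(q + 24), so q² + 24q − 958297 = 0.
Discriminant: 24² + 4·958297 = 576 + 3833188 = 3833764; √3833764 = 1958.
q = (−24 + 1958)/2 = 967, and p = q + 24 = 991.
Check: 967 · 991 = 958297.

991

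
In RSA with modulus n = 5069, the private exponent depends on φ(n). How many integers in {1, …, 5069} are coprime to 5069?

4896

Factor: 5069 = 37 · 137.
φ(5069) = (37−1) · (137−1) = 36 · 136 = 4896.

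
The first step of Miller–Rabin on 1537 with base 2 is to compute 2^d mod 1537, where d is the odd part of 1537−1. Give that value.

8

1537 − 1 = 1536 = 2^9 · 3, so d = 3.
2^1 ≡ 2 (mod 1537)
2^2 ≡ 2^2 = 4 ≡ 4 (mod 1537)
3 = 2 + 1 in binary powers of 2.
So 2^3 ≡ 4 · 2 ≡ 8 (mod 1537).
Squaring chain: 8 → 64 → 1022 → 861 → 487 → 471 → 513 → 342 → 152; never reaches −1, so base 2 is a Miller–Rabin witness that 1537 is composite.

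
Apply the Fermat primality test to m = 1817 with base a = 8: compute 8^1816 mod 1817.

8^1 ≡ 8 (mod 1817)
8^2 ≡ 8^2 = 64 ≡ 64 (mod 1817)
8^4 ≡ 64^2 = 4096 ≡ 462 (mod 1817)
8^8 ≡ 462^2 = 213444 ≡ 855 (mod 1817)
8^16 ≡ 855^2 = 731025 ≡ 591 (mod 1817)
8^32 ≡ 591^2 = 349281 ≡ 417 (mod 1817)
8^64 ≡ 417^2 = 173889 ≡ 1274 (mod 1817)
8^128 ≡ 1274^2 = 1623076 ≡ 495 (mod 1817)
8^256 ≡ 495^2 = 245025 ≡ 1547 (mod 1817)
8^512 ≡ 1547^2 = 2393209 ≡ 220 (mod 1817)
8^1024 ≡ 220^2 = 48400 ≡ 1158 (mod 1817)
1816 = 1024 + 512 + 256 + 16 + 8 in binary powers of 2.
So 8^1816 ≡ 1158 · 220 · 1547 · 591 · 855 ≡ 836 (mod 1817).
Since 836 ≠ 1, base 8 is a Fermat witness: 1817 is composite.

836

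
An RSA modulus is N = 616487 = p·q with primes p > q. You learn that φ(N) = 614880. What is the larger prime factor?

977

φ(n) = (p−1)(q−1) = n − (p+q) + 1, so p + q = 616487 − 614880 + 1 = 1608.
p and q are the roots of t² − 1608t + 616487 = 0.
Discriminant: 1608² − 4·616487 = 2585664 − 2465948 = 119716; √119716 = 346.
q = (1608 − 346)/2 = 631, p = (1608 + 346)/2 = 977.
Check: 631 · 977 = 616487.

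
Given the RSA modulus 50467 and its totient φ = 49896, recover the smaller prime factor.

109

φ(n) = (p−1)(q−1) = n − (p+q) + 1, so p + q = 50467 − 49896 + 1 = 572.
p and q are the roots of t² − 572t + 50467 = 0.
Discriminant: 572² − 4·50467 = 327184 − 201868 = 125316; √125316 = 354.
q = (572 − 354)/2 = 109, p = (572 + 354)/2 = 463.
Check: 109 · 463 = 50467.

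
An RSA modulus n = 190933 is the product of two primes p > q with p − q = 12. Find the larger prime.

443

Since p = q + 12, we have 190933 = q(q + 12), so q² + 12q − 190933 = 0.
Discriminant: 12² + 4·190933 = 144 + 763732 = 763876; √763876 = 874.
q = (−12 + 874)/2 = 431, and p = q + 12 = 443.
Check: 431 · 443 = 190933.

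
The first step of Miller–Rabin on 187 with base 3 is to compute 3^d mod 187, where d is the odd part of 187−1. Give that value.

187 − 1 = 186 = 2^1 · 93, so d = 93.
3^1 ≡ 3 (mod 187)
3^2 ≡ 3^2 = 9 ≡ 9 (mod 187)
3^4 ≡ 9^2 = 81 ≡ 81 (mod 187)
3^8 ≡ 81^2 = 6561 ≡ 16 (mod 187)
3^16 ≡ 16^2 = 256 ≡ 69 (mod 187)
3^32 ≡ 69^2 = 4761 ≡ 86 (mod 187)
3^64 ≡ 86^2 = 7396 ≡ 103 (mod 187)
93 = 64 + 16 + 8 + 4 + 1 in binary powers of 2.
So 3^93 ≡ 103 · 69 · 16 · 81 · 3 ≡ 148 (mod 187).
Squaring chain: 148; never reaches −1, so base 3 is a Miller–Rabin witness that 187 is composite.

148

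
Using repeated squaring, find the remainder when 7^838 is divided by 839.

7^1 ≡ 7 (mod 839)
7^2 ≡ 7^2 = 49 ≡ 49 (mod 839)
7^4 ≡ 49^2 = 2401 ≡ 723 (mod 839)
7^8 ≡ 723^2 = 522729 ≡ 32 (mod 839)
7^16 ≡ 32^2 = 1024 ≡ 185 (mod 839)
7^32 ≡ 185^2 = 34225 ≡ 665 (mod 839)
7^64 ≡ 665^2 = 442225 ≡ 72 (mod 839)
7^128 ≡ 72^2 = 5184 ≡ 150 (mod 839)
7^256 ≡ 150^2 = 22500 ≡ 686 (mod 839)
7^512 ≡ 686^2 = 470596 ≡ 756 (mod 839)
838 = 512 + 256 + 64 + 4 + 2 in binary powers of 2.
So 7^838 ≡ 756 · 686 · 72 · 723 · 49 ≡ 1 (mod 839).
Since the result is 1, base 7 gives no evidence that 839 is composite.

1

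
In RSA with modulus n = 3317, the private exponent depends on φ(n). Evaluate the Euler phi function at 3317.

3180

Factor: 3317 = 31 · 107.
φ(3317) = (31−1) · (107−1) = 30 · 106 = 3180.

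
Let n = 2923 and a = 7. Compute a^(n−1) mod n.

433

7^1 ≡ 7 (mod 2923)
7^2 ≡ 7^2 = 49 ≡ 49 (mod 2923)
7^4 ≡ 49^2 = 2401 ≡ 2401 (mod 2923)
7^8 ≡ 2401^2 = 5764801 ≡ 645 (mod 2923)
7^16 ≡ 645^2 = 416025 ≡ 959 (mod 2923)
7^32 ≡ 959^2 = 919681 ≡ 1859 (mod 2923)
7^64 ≡ 1859^2 = 3455881 ≡ 895 (mod 2923)
7^128 ≡ 895^2 = 801025 ≡ 123 (mod 2923)
7^256 ≡ 123^2 = 15129 ≡ 514 (mod 2923)
7^512 ≡ 514^2 = 264196 ≡ 1126 (mod 2923)
7^1024 ≡ 1126^2 = 1267876 ≡ 2217 (mod 2923)
7^2048 ≡ 2217^2 = 4915089 ≡ 1526 (mod 2923)
2922 = 2048 + 512 + 256 + 64 + 32 + 8 + 2 in binary powers of 2.
So 7^2922 ≡ 1526 · 1126 · 514 · 895 · 1859 · 645 · 49 ≡ 433 (mod 2923).
Since 433 ≠ 1, base 7 is a Fermat witness: 2923 is composite.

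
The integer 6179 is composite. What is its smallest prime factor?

37

6179 is odd.
Digit sum 23, not divisible by 3.
Ends in 9: not divisible by 5.
7: 6179 = 7·882 + 5
11: 6179 = 11·561 + 8
13: 6179 = 13·475 + 4
17: 6179 = 17·363 + 8
19: 6179 = 19·325 + 4
23: 6179 = 23·268 + 15
29: 6179 = 29·213 + 2
31: 6179 = 31·199 + 10
37: 6179 = 37·167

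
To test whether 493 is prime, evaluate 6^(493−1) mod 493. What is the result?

268

6^1 ≡ 6 (mod 493)
6^2 ≡ 6^2 = 36 ≡ 36 (mod 493)
6^4 ≡ 36^2 = 1296 ≡ 310 (mod 493)
6^8 ≡ 310^2 = 96100 ≡ 458 (mod 493)
6^16 ≡ 458^2 = 209764 ≡ 239 (mod 493)
6^32 ≡ 239^2 = 57121 ≡ 426 (mod 493)
6^64 ≡ 426^2 = 181476 ≡ 52 (mod 493)
6^128 ≡ 52^2 = 2704 ≡ 239 (mod 493)
6^256 ≡ 239^2 = 57121 ≡ 426 (mod 493)
492 = 256 + 128 + 64 + 32 + 8 + 4 in binary powers of 2.
So 6^492 ≡ 426 · 239 · 52 · 426 · 458 · 310 ≡ 268 (mod 493).
Since 268 ≠ 1, base 6 is a Fermat witness: 493 is composite.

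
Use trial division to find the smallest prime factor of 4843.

29

4843 is odd.
Digit sum 19, not divisible by 3.
Ends in 3: not divisible by 5.
7: 4843 = 7·691 + 6
11: 4843 = 11·440 + 3
13: 4843 = 13·372 + 7
17: 4843 = 17·284 + 15
19: 4843 = 19·254 + 17
23: 4843 = 23·210 + 13
29: 4843 = 29·167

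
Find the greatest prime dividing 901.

901 = 17 · 53
53 is prime.
So 901 = 17 · 53; the largest prime factor is 53.

53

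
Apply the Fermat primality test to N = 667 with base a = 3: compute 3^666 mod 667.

3^1 ≡ 3 (mod 667)
3^2 ≡ 3^2 = 9 ≡ 9 (mod 667)
3^4 ≡ 9^2 = 81 ≡ 81 (mod 667)
3^8 ≡ 81^2 = 6561 ≡ 558 (mod 667)
3^16 ≡ 558^2 = 311364 ≡ 542 (mod 667)
3^32 ≡ 542^2 = 293764 ≡ 284 (mod 667)
3^64 ≡ 284^2 = 80656 ≡ 616 (mod 667)
3^128 ≡ 616^2 = 379456 ≡ 600 (mod 667)
3^256 ≡ 600^2 = 360000 ≡ 487 (mod 667)
3^512 ≡ 487^2 = 237169 ≡ 384 (mod 667)
666 = 512 + 128 + 16 + 8 + 2 in binary powers of 2.
So 3^666 ≡ 384 · 600 · 542 · 558 · 9 ≡ 660 (mod 667).
Since 660 ≠ 1, base 3 is a Fermat witness: 667 is composite.

660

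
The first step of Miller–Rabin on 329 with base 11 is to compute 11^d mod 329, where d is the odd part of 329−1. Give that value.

107

329 − 1 = 328 = 2^3 · 41, so d = 41.
11^1 ≡ 11 (mod 329)
11^2 ≡ 11^2 = 121 ≡ 121 (mod 329)
11^4 ≡ 121^2 = 14641 ≡ 165 (mod 329)
11^8 ≡ 165^2 = 27225 ≡ 247 (mod 329)
11^16 ≡ 247^2 = 61009 ≡ 144 (mod 329)
11^32 ≡ 144^2 = 20736 ≡ 9 (mod 329)
41 = 32 + 8 + 1 in binary powers of 2.
So 11^41 ≡ 9 · 247 · 11 ≡ 107 (mod 329).
Squaring chain: 107 → 263 → 79; never reaches −1, so base 11 is a Miller–Rabin witness that 329 is composite.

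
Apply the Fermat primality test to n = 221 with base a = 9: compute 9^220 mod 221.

9^1 ≡ 9 (mod 221)
9^2 ≡ 9^2 = 81 ≡ 81 (mod 221)
9^4 ≡ 81^2 = 6561 ≡ 152 (mod 221)
9^8 ≡ 152^2 = 23104 ≡ 120 (mod 221)
9^16 ≡ 120^2 = 14400 ≡ 35 (mod 221)
9^32 ≡ 35^2 = 1225 ≡ 120 (mod 221)
9^64 ≡ 120^2 = 14400 ≡ 35 (mod 221)
9^128 ≡ 35^2 = 1225 ≡ 120 (mod 221)
220 = 128 + 64 + 16 + 8 + 4 in binary powers of 2.
So 9^220 ≡ 120 · 35 · 35 · 120 · 152 ≡ 152 (mod 221).
Since 152 ≠ 1, base 9 is a Fermat witness: 221 is composite.

152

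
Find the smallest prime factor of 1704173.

1704173 is odd.
Digit sum 23, not divisible by 3.
Ends in 3: not divisible by 5.
7: 1704173 = 7·243453 + 2
11: 1704173 = 11·154924 + 9
13: 1704173 = 13·131090 + 3
17: 1704173 = 17·100245 + 8
19: 1704173 = 19·89693 + 6
23: 1704173 = 23·74094 + 11
29: 1704173 = 29·58764 + 17
31: 1704173 = 31·54973 + 10
37: 1704173 = 37·46058 + 27
41: 1704173 = 41·41565 + 8
43: 1704173 = 43·39631 + 40
47: 1704173 = 47·36259

47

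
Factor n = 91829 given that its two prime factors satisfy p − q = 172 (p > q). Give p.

Since p = q + 172, we have 91829 = q(q + 172), so q² + 172q − 91829 = 0.
Discriminant: 172² + 4·91829 = 29584 + 367316 = 396900; √396900 = 630.
q = (−172 + 630)/2 = 229, and p = q + 172 = 401.
Check: 229 · 401 = 91829.

401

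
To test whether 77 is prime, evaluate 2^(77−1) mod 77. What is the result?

9

2^1 ≡ 2 (mod 77)
2^2 ≡ 2^2 = 4 ≡ 4 (mod 77)
2^4 ≡ 4^2 = 16 ≡ 16 (mod 77)
2^8 ≡ 16^2 = 256 ≡ 25 (mod 77)
2^16 ≡ 25^2 = 625 ≡ 9 (mod 77)
2^32 ≡ 9^2 = 81 ≡ 4 (mod 77)
2^64 ≡ 4^2 = 16 ≡ 16 (mod 77)
76 = 64 + 8 + 4 in binary powers of 2.
So 2^76 ≡ 16 · 25 · 16 ≡ 9 (mod 77).
Since 9 ≠ 1, base 2 is a Fermat witness: 77 is composite.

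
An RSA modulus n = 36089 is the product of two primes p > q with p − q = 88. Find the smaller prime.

151

Since p = q + 88, we have 36089 = q(q + 88), so q² + 88q − 36089 = 0.
Discriminant: 88² + 4·36089 = 7744 + 144356 = 152100; √152100 = 390.
q = (−88 + 390)/2 = 151, and p = q + 88 = 239.
Check: 151 · 239 = 36089.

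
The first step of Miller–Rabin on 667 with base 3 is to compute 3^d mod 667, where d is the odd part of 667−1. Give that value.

667 − 1 = 666 = 2^1 · 333, so d = 333.
3^1 ≡ 3 (mod 667)
3^2 ≡ 3^2 = 9 ≡ 9 (mod 667)
3^4 ≡ 9^2 = 81 ≡ 81 (mod 667)
3^8 ≡ 81^2 = 6561 ≡ 558 (mod 667)
3^16 ≡ 558^2 = 311364 ≡ 542 (mod 667)
3^32 ≡ 542^2 = 293764 ≡ 284 (mod 667)
3^64 ≡ 284^2 = 80656 ≡ 616 (mod 667)
3^128 ≡ 616^2 = 379456 ≡ 600 (mod 667)
3^256 ≡ 600^2 = 360000 ≡ 487 (mod 667)
333 = 256 + 64 + 8 + 4 + 1 in binary powers of 2.
So 3^333 ≡ 487 · 616 · 558 · 81 · 3 ≡ 188 (mod 667).
Squaring chain: 188; never reaches −1, so base 3 is a Miller–Rabin witness that 667 is composite.

188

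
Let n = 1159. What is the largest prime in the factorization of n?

1159 = 19 · 61
61 is prime.
So 1159 = 19 · 61; the largest prime factor is 61.

61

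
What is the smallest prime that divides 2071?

2071 is odd.
Digit sum 10, not divisible by 3.
Ends in 1: not divisible by 5.
7: 2071 = 7·295 + 6
11: 2071 = 11·188 + 3
13: 2071 = 13·159 + 4
17: 2071 = 17·121 + 14
19: 2071 = 19·109

19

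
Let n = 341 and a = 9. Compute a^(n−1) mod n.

67

9^1 ≡ 9 (mod 341)
9^2 ≡ 9^2 = 81 ≡ 81 (mod 341)
9^4 ≡ 81^2 = 6561 ≡ 82 (mod 341)
9^8 ≡ 82^2 = 6724 ≡ 245 (mod 341)
9^16 ≡ 245^2 = 60025 ≡ 9 (mod 341)
9^32 ≡ 9^2 = 81 ≡ 81 (mod 341)
9^64 ≡ 81^2 = 6561 ≡ 82 (mod 341)
9^128 ≡ 82^2 = 6724 ≡ 245 (mod 341)
9^256 ≡ 245^2 = 60025 ≡ 9 (mod 341)
340 = 256 + 64 + 16 + 4 in binary powers of 2.
So 9^340 ≡ 9 · 82 · 9 · 82 ≡ 67 (mod 341).
Since 67 ≠ 1, base 9 is a Fermat witness: 341 is composite.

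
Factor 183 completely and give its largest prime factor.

61

183 = 3 · 61
61 is prime.
So 183 = 3 · 61; the largest prime factor is 61.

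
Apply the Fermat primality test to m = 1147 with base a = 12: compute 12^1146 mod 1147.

1025

12^1 ≡ 12 (mod 1147)
12^2 ≡ 12^2 = 144 ≡ 144 (mod 1147)
12^4 ≡ 144^2 = 20736 ≡ 90 (mod 1147)
12^8 ≡ 90^2 = 8100 ≡ 71 (mod 1147)
12^16 ≡ 71^2 = 5041 ≡ 453 (mod 1147)
12^32 ≡ 453^2 = 205209 ≡ 1043 (mod 1147)
12^64 ≡ 1043^2 = 1087849 ≡ 493 (mod 1147)
12^128 ≡ 493^2 = 243049 ≡ 1032 (mod 1147)
12^256 ≡ 1032^2 = 1065024 ≡ 608 (mod 1147)
12^512 ≡ 608^2 = 369664 ≡ 330 (mod 1147)
12^1024 ≡ 330^2 = 108900 ≡ 1082 (mod 1147)
1146 = 1024 + 64 + 32 + 16 + 8 + 2 in binary powers of 2.
So 12^1146 ≡ 1082 · 493 · 1043 · 453 · 71 · 144 ≡ 1025 (mod 1147).
Since 1025 ≠ 1, base 12 is a Fermat witness: 1147 is composite.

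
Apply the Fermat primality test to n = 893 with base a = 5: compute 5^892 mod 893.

613

5^1 ≡ 5 (mod 893)
5^2 ≡ 5^2 = 25 ≡ 25 (mod 893)
5^4 ≡ 25^2 = 625 ≡ 625 (mod 893)
5^8 ≡ 625^2 = 390625 ≡ 384 (mod 893)
5^16 ≡ 384^2 = 147456 ≡ 111 (mod 893)
5^32 ≡ 111^2 = 12321 ≡ 712 (mod 893)
5^64 ≡ 712^2 = 506944 ≡ 613 (mod 893)
5^128 ≡ 613^2 = 375769 ≡ 709 (mod 893)
5^256 ≡ 709^2 = 502681 ≡ 815 (mod 893)
5^512 ≡ 815^2 = 664225 ≡ 726 (mod 893)
892 = 512 + 256 + 64 + 32 + 16 + 8 + 4 in binary powers of 2.
So 5^892 ≡ 726 · 815 · 613 · 712 · 111 · 384 · 625 ≡ 613 (mod 893).
Since 613 ≠ 1, base 5 is a Fermat witness: 893 is composite.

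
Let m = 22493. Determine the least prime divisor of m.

83

22493 is odd.
Digit sum 20, not divisible by 3.
Ends in 3: not divisible by 5.
7: 22493 = 7·3213 + 2
11: 22493 = 11·2044 + 9
13: 22493 = 13·1730 + 3
17: 22493 = 17·1323 + 2
19: 22493 = 19·1183 + 16
23: 22493 = 23·977 + 22
29: 22493 = 29·775 + 18
31: 22493 = 31·725 + 18
37: 22493 = 37·607 + 34
41: 22493 = 41·548 + 25
43: 22493 = 43·523 + 4
47: 22493 = 47·478 + 27
53: 22493 = 53·424 + 21
59: 22493 = 59·381 + 14
61: 22493 = 61·368 + 45
67: 22493 = 67·335 + 48
71: 22493 = 71·316 + 57
73: 22493 = 73·308 + 9
79: 22493 = 79·284 + 57
83: 22493 = 83·271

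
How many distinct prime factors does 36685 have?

36685 = 5 · 7337
7337 = 11 · 667
667 = 23 · 29
36685 = 5 · 11 · 23 · 29, which has 4 distinct prime factors.

4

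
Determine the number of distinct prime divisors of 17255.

17255 = 5 · 3451
3451 = 7 · 493
493 = 17 · 29
17255 = 5 · 7 · 17 · 29, which has 4 distinct prime factors.

4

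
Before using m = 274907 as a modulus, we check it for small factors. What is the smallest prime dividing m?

274907 is odd.
Digit sum 29, not divisible by 3.
Ends in 7: not divisible by 5.
7: 274907 = 7·39272 + 3
11: 274907 = 11·24991 + 6
13: 274907 = 13·21146 + 9
17: 274907 = 17·16171

17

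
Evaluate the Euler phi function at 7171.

Factor: 7171 = 71 · 101.
φ(7171) = (71−1) · (101−1) = 70 · 100 = 7000.

7000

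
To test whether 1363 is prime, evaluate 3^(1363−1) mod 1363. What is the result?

760

3^1 ≡ 3 (mod 1363)
3^2 ≡ 3^2 = 9 ≡ 9 (mod 1363)
3^4 ≡ 9^2 = 81 ≡ 81 (mod 1363)
3^8 ≡ 81^2 = 6561 ≡ 1109 (mod 1363)
3^16 ≡ 1109^2 = 1229881 ≡ 455 (mod 1363)
3^32 ≡ 455^2 = 207025 ≡ 1212 (mod 1363)
3^64 ≡ 1212^2 = 1468944 ≡ 993 (mod 1363)
3^128 ≡ 993^2 = 986049 ≡ 600 (mod 1363)
3^256 ≡ 600^2 = 360000 ≡ 168 (mod 1363)
3^512 ≡ 168^2 = 28224 ≡ 964 (mod 1363)
3^1024 ≡ 964^2 = 929296 ≡ 1093 (mod 1363)
1362 = 1024 + 256 + 64 + 16 + 2 in binary powers of 2.
So 3^1362 ≡ 1093 · 168 · 993 · 455 · 9 ≡ 760 (mod 1363).
Since 760 ≠ 1, base 3 is a Fermat witness: 1363 is composite.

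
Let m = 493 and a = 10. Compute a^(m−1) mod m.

132

10^1 ≡ 10 (mod 493)
10^2 ≡ 10^2 = 100 ≡ 100 (mod 493)
10^4 ≡ 100^2 = 10000 ≡ 140 (mod 493)
10^8 ≡ 140^2 = 19600 ≡ 373 (mod 493)
10^16 ≡ 373^2 = 139129 ≡ 103 (mod 493)
10^32 ≡ 103^2 = 10609 ≡ 256 (mod 493)
10^64 ≡ 256^2 = 65536 ≡ 460 (mod 493)
10^128 ≡ 460^2 = 211600 ≡ 103 (mod 493)
10^256 ≡ 103^2 = 10609 ≡ 256 (mod 493)
492 = 256 + 128 + 64 + 32 + 8 + 4 in binary powers of 2.
So 10^492 ≡ 256 · 103 · 460 · 256 · 373 · 140 ≡ 132 (mod 493).
Since 132 ≠ 1, base 10 is a Fermat witness: 493 is composite.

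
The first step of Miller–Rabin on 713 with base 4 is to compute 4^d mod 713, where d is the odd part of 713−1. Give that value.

349

713 − 1 = 712 = 2^3 · 89, so d = 89.
4^1 ≡ 4 (mod 713)
4^2 ≡ 4^2 = 16 ≡ 16 (mod 713)
4^4 ≡ 16^2 = 256 ≡ 256 (mod 713)
4^8 ≡ 256^2 = 65536 ≡ 653 (mod 713)
4^16 ≡ 653^2 = 426409 ≡ 35 (mod 713)
4^32 ≡ 35^2 = 1225 ≡ 512 (mod 713)
4^64 ≡ 512^2 = 262144 ≡ 473 (mod 713)
89 = 64 + 16 + 8 + 1 in binary powers of 2.
So 4^89 ≡ 473 · 35 · 653 · 4 ≡ 349 (mod 713).
Squaring chain: 349 → 591 → 624; never reaches −1, so base 4 is a Miller–Rabin witness that 713 is composite.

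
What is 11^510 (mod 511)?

11^1 ≡ 11 (mod 511)
11^2 ≡ 11^2 = 121 ≡ 121 (mod 511)
11^4 ≡ 121^2 = 14641 ≡ 333 (mod 511)
11^8 ≡ 333^2 = 110889 ≡ 2 (mod 511)
11^16 ≡ 2^2 = 4 ≡ 4 (mod 511)
11^32 ≡ 4^2 = 16 ≡ 16 (mod 511)
11^64 ≡ 16^2 = 256 ≡ 256 (mod 511)
11^128 ≡ 256^2 = 65536 ≡ 128 (mod 511)
11^256 ≡ 128^2 = 16384 ≡ 32 (mod 511)
510 = 256 + 128 + 64 + 32 + 16 + 8 + 4 + 2 in binary powers of 2.
So 11^510 ≡ 32 · 128 · 256 · 16 · 4 · 2 · 333 · 121 ≡ 435 (mod 511).
Since 435 ≠ 1, base 11 is a Fermat witness: 511 is composite.

435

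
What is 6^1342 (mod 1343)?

9

6^1 ≡ 6 (mod 1343)
6^2 ≡ 6^2 = 36 ≡ 36 (mod 1343)
6^4 ≡ 36^2 = 1296 ≡ 1296 (mod 1343)
6^8 ≡ 1296^2 = 1679616 ≡ 866 (mod 1343)
6^16 ≡ 866^2 = 749956 ≡ 562 (mod 1343)
6^32 ≡ 562^2 = 315844 ≡ 239 (mod 1343)
6^64 ≡ 239^2 = 57121 ≡ 715 (mod 1343)
6^128 ≡ 715^2 = 511225 ≡ 885 (mod 1343)
6^256 ≡ 885^2 = 783225 ≡ 256 (mod 1343)
6^512 ≡ 256^2 = 65536 ≡ 1072 (mod 1343)
6^1024 ≡ 1072^2 = 1149184 ≡ 919 (mod 1343)
1342 = 1024 + 256 + 32 + 16 + 8 + 4 + 2 in binary powers of 2.
So 6^1342 ≡ 919 · 256 · 239 · 562 · 866 · 1296 · 36 ≡ 9 (mod 1343).
Since 9 ≠ 1, base 6 is a Fermat witness: 1343 is composite.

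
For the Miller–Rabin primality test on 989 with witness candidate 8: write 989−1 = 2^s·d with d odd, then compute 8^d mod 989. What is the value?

108

989 − 1 = 988 = 2^2 · 247, so d = 247.
8^1 ≡ 8 (mod 989)
8^2 ≡ 8^2 = 64 ≡ 64 (mod 989)
8^4 ≡ 64^2 = 4096 ≡ 140 (mod 989)
8^8 ≡ 140^2 = 19600 ≡ 809 (mod 989)
8^16 ≡ 809^2 = 654481 ≡ 752 (mod 989)
8^32 ≡ 752^2 = 565504 ≡ 785 (mod 989)
8^64 ≡ 785^2 = 616225 ≡ 78 (mod 989)
8^128 ≡ 78^2 = 6084 ≡ 150 (mod 989)
247 = 128 + 64 + 32 + 16 + 4 + 2 + 1 in binary powers of 2.
So 8^247 ≡ 150 · 78 · 785 · 752 · 140 · 64 · 8 ≡ 108 (mod 989).
Squaring chain: 108 → 785; never reaches −1, so base 8 is a Miller–Rabin witness that 989 is composite.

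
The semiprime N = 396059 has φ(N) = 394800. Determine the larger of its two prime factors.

φ(n) = (p−1)(q−1) = n − (p+q) + 1, so p + q = 396059 − 394800 + 1 = 1260.
p and q are the roots of t² − 1260t + 396059 = 0.
Discriminant: 1260² − 4·396059 = 1587600 − 1584236 = 3364; √3364 = 58.
q = (1260 − 58)/2 = 601, p = (1260 + 58)/2 = 659.
Check: 601 · 659 = 396059.

659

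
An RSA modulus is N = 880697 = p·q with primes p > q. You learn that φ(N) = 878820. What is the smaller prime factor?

907

φ(n) = (p−1)(q−1) = n − (p+q) + 1, so p + q = 880697 − 878820 + 1 = 1878.
p and q are the roots of t² − 1878t + 880697 = 0.
Discriminant: 1878² − 4·880697 = 3526884 − 3522788 = 4096; √4096 = 64.
q = (1878 − 64)/2 = 907, p = (1878 + 64)/2 = 971.
Check: 907 · 971 = 880697.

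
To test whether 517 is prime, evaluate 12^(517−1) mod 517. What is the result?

243

12^1 ≡ 12 (mod 517)
12^2 ≡ 12^2 = 144 ≡ 144 (mod 517)
12^4 ≡ 144^2 = 20736 ≡ 56 (mod 517)
12^8 ≡ 56^2 = 3136 ≡ 34 (mod 517)
12^16 ≡ 34^2 = 1156 ≡ 122 (mod 517)
12^32 ≡ 122^2 = 14884 ≡ 408 (mod 517)
12^64 ≡ 408^2 = 166464 ≡ 507 (mod 517)
12^128 ≡ 507^2 = 257049 ≡ 100 (mod 517)
12^256 ≡ 100^2 = 10000 ≡ 177 (mod 517)
12^512 ≡ 177^2 = 31329 ≡ 309 (mod 517)
516 = 512 + 4 in binary powers of 2.
So 12^516 ≡ 309 · 56 ≡ 243 (mod 517).
Since 243 ≠ 1, base 12 is a Fermat witness: 517 is composite.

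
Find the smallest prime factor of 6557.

6557 is odd.
Digit sum 23, not divisible by 3.
Ends in 7: not divisible by 5.
7: 6557 = 7·936 + 5
11: 6557 = 11·596 + 1
13: 6557 = 13·504 + 5
17: 6557 = 17·385 + 12
19: 6557 = 19·345 + 2
23: 6557 = 23·285 + 2
29: 6557 = 29·226 + 3
31: 6557 = 31·211 + 16
37: 6557 = 37·177 + 8
41: 6557 = 41·159 + 38
43: 6557 = 43·152 + 21
47: 6557 = 47·139 + 24
53: 6557 = 53·123 + 38
59: 6557 = 59·111 + 8
61: 6557 = 61·107 + 30
67: 6557 = 67·97 + 58
71: 6557 = 71·92 + 25
73: 6557 = 73·89 + 60
79: 6557 = 79·83

79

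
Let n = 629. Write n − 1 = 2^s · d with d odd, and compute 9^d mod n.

629 − 1 = 628 = 2^2 · 157, so d = 157.
9^1 ≡ 9 (mod 629)
9^2 ≡ 9^2 = 81 ≡ 81 (mod 629)
9^4 ≡ 81^2 = 6561 ≡ 271 (mod 629)
9^8 ≡ 271^2 = 73441 ≡ 477 (mod 629)
9^16 ≡ 477^2 = 227529 ≡ 460 (mod 629)
9^32 ≡ 460^2 = 211600 ≡ 256 (mod 629)
9^64 ≡ 256^2 = 65536 ≡ 120 (mod 629)
9^128 ≡ 120^2 = 14400 ≡ 562 (mod 629)
157 = 128 + 16 + 8 + 4 + 1 in binary powers of 2.
So 9^157 ≡ 562 · 460 · 477 · 271 · 9 ≡ 382 (mod 629).
Squaring chain: 382 → 625; never reaches −1, so base 9 is a Miller–Rabin witness that 629 is composite.

382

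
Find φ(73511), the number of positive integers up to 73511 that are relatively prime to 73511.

67392

Factor: 73511 = 19 · 53 · 73.
φ(73511) = (19−1) · (53−1) · (73−1) = 18 · 52 · 72 = 67392.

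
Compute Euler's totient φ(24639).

Factor: 24639 = 3 · 43 · 191.
φ(24639) = (3−1) · (43−1) · (191−1) = 2 · 42 · 190 = 15960.

15960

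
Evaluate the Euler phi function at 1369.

Factor: 1369 = 37^2.
φ(1369) = 37^1·(37−1) = 1332.

1332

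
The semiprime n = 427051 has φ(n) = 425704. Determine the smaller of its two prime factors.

φ(n) = (p−1)(q−1) = n − (p+q) + 1, so p + q = 427051 − 425704 + 1 = 1348.
p and q are the roots of t² − 1348t + 427051 = 0.
Discriminant: 1348² − 4·427051 = 1817104 − 1708204 = 108900; √108900 = 330.
q = (1348 − 330)/2 = 509, p = (1348 + 330)/2 = 839.
Check: 509 · 839 = 427051.

509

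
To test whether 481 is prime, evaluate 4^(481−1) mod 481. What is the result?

417

4^1 ≡ 4 (mod 481)
4^2 ≡ 4^2 = 16 ≡ 16 (mod 481)
4^4 ≡ 16^2 = 256 ≡ 256 (mod 481)
4^8 ≡ 256^2 = 65536 ≡ 120 (mod 481)
4^16 ≡ 120^2 = 14400 ≡ 451 (mod 481)
4^32 ≡ 451^2 = 203401 ≡ 419 (mod 481)
4^64 ≡ 419^2 = 175561 ≡ 477 (mod 481)
4^128 ≡ 477^2 = 227529 ≡ 16 (mod 481)
4^256 ≡ 16^2 = 256 ≡ 256 (mod 481)
480 = 256 + 128 + 64 + 32 in binary powers of 2.
So 4^480 ≡ 256 · 16 · 477 · 419 ≡ 417 (mod 481).
Since 417 ≠ 1, base 4 is a Fermat witness: 481 is composite.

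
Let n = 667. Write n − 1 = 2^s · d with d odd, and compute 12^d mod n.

302

667 − 1 = 666 = 2^1 · 333, so d = 333.
12^1 ≡ 12 (mod 667)
12^2 ≡ 12^2 = 144 ≡ 144 (mod 667)
12^4 ≡ 144^2 = 20736 ≡ 59 (mod 667)
12^8 ≡ 59^2 = 3481 ≡ 146 (mod 667)
12^16 ≡ 146^2 = 21316 ≡ 639 (mod 667)
12^32 ≡ 639^2 = 408321 ≡ 117 (mod 667)
12^64 ≡ 117^2 = 13689 ≡ 349 (mod 667)
12^128 ≡ 349^2 = 121801 ≡ 407 (mod 667)
12^256 ≡ 407^2 = 165649 ≡ 233 (mod 667)
333 = 256 + 64 + 8 + 4 + 1 in binary powers of 2.
So 12^333 ≡ 233 · 349 · 146 · 59 · 12 ≡ 302 (mod 667).
Squaring chain: 302; never reaches −1, so base 12 is a Miller–Rabin witness that 667 is composite.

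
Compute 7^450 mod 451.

7^1 ≡ 7 (mod 451)
7^2 ≡ 7^2 = 49 ≡ 49 (mod 451)
7^4 ≡ 49^2 = 2401 ≡ 146 (mod 451)
7^8 ≡ 146^2 = 21316 ≡ 119 (mod 451)
7^16 ≡ 119^2 = 14161 ≡ 180 (mod 451)
7^32 ≡ 180^2 = 32400 ≡ 379 (mod 451)
7^64 ≡ 379^2 = 143641 ≡ 223 (mod 451)
7^128 ≡ 223^2 = 49729 ≡ 119 (mod 451)
7^256 ≡ 119^2 = 14161 ≡ 180 (mod 451)
450 = 256 + 128 + 64 + 2 in binary powers of 2.
So 7^450 ≡ 180 · 119 · 223 · 49 ≡ 419 (mod 451).
Since 419 ≠ 1, base 7 is a Fermat witness: 451 is composite.

419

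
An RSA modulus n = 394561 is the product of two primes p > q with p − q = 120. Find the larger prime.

691

Since p = q + 120, we have 394561 = q(q + 120), so q² + 120q − 394561 = 0.
Discriminant: 120² + 4·394561 = 14400 + 1578244 = 1592644; √1592644 = 1262.
q = (−120 + 1262)/2 = 571, and p = q + 120 = 691.
Check: 571 · 691 = 394561.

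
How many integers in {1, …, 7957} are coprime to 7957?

7776

Factor: 7957 = 73 · 109.
φ(7957) = (73−1) · (109−1) = 72 · 108 = 7776.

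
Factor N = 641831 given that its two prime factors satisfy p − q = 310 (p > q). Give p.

Since p = q + 310, we have 641831 = q(q + 310), so q² + 310q − 641831 = 0.
Discriminant: 310² + 4·641831 = 96100 + 2567324 = 2663424; √2663424 = 1632.
q = (−310 + 1632)/2 = 661, and p = q + 310 = 971.
Check: 661 · 971 = 641831.

971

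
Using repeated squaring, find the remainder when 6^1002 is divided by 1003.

134

6^1 ≡ 6 (mod 1003)
6^2 ≡ 6^2 = 36 ≡ 36 (mod 1003)
6^4 ≡ 36^2 = 1296 ≡ 293 (mod 1003)
6^8 ≡ 293^2 = 85849 ≡ 594 (mod 1003)
6^16 ≡ 594^2 = 352836 ≡ 783 (mod 1003)
6^32 ≡ 783^2 = 613089 ≡ 256 (mod 1003)
6^64 ≡ 256^2 = 65536 ≡ 341 (mod 1003)
6^128 ≡ 341^2 = 116281 ≡ 936 (mod 1003)
6^256 ≡ 936^2 = 876096 ≡ 477 (mod 1003)
6^512 ≡ 477^2 = 227529 ≡ 851 (mod 1003)
1002 = 512 + 256 + 128 + 64 + 32 + 8 + 2 in binary powers of 2.
So 6^1002 ≡ 851 · 477 · 936 · 341 · 256 · 594 · 36 ≡ 134 (mod 1003).
Since 134 ≠ 1, base 6 is a Fermat witness: 1003 is composite.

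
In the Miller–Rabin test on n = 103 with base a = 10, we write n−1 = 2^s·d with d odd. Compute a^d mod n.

103 − 1 = 102 = 2^1 · 51, so d = 51.
10^1 ≡ 10 (mod 103)
10^2 ≡ 10^2 = 100 ≡ 100 (mod 103)
10^4 ≡ 100^2 = 10000 ≡ 9 (mod 103)
10^8 ≡ 9^2 = 81 ≡ 81 (mod 103)
10^16 ≡ 81^2 = 6561 ≡ 72 (mod 103)
10^32 ≡ 72^2 = 5184 ≡ 34 (mod 103)
51 = 32 + 16 + 2 + 1 in binary powers of 2.
So 10^51 ≡ 34 · 72 · 100 · 10 ≡ 102 (mod 103).
Since 10^d ≡ 102 (mod 103), base 10 does not prove 103 composite.

102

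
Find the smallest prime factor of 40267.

67

40267 is odd.
Digit sum 19, not divisible by 3.
Ends in 7: not divisible by 5.
7: 40267 = 7·5752 + 3
11: 40267 = 11·3660 + 7
13: 40267 = 13·3097 + 6
17: 40267 = 17·2368 + 11
19: 40267 = 19·2119 + 6
23: 40267 = 23·1750 + 17
29: 40267 = 29·1388 + 15
31: 40267 = 31·1298 + 29
37: 40267 = 37·1088 + 11
41: 40267 = 41·982 + 5
43: 40267 = 43·936 + 19
47: 40267 = 47·856 + 35
53: 40267 = 53·759 + 40
59: 40267 = 59·682 + 29
61: 40267 = 61·660 + 7
67: 40267 = 67·601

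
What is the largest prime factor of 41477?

59

41477 = 19 · 2183
2183 = 37 · 59
59 is prime.
So 41477 = 19 · 37 · 59; the largest prime factor is 59.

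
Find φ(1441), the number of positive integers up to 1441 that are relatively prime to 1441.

Factor: 1441 = 11 · 131.
φ(1441) = (11−1) · (131−1) = 10 · 130 = 1300.

1300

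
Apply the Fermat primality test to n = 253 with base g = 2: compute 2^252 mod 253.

81

2^1 ≡ 2 (mod 253)
2^2 ≡ 2^2 = 4 ≡ 4 (mod 253)
2^4 ≡ 4^2 = 16 ≡ 16 (mod 253)
2^8 ≡ 16^2 = 256 ≡ 3 (mod 253)
2^16 ≡ 3^2 = 9 ≡ 9 (mod 253)
2^32 ≡ 9^2 = 81 ≡ 81 (mod 253)
2^64 ≡ 81^2 = 6561 ≡ 236 (mod 253)
2^128 ≡ 236^2 = 55696 ≡ 36 (mod 253)
252 = 128 + 64 + 32 + 16 + 8 + 4 in binary powers of 2.
So 2^252 ≡ 36 · 236 · 81 · 9 · 3 · 16 ≡ 81 (mod 253).
Since 81 ≠ 1, base 2 is a Fermat witness: 253 is composite.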